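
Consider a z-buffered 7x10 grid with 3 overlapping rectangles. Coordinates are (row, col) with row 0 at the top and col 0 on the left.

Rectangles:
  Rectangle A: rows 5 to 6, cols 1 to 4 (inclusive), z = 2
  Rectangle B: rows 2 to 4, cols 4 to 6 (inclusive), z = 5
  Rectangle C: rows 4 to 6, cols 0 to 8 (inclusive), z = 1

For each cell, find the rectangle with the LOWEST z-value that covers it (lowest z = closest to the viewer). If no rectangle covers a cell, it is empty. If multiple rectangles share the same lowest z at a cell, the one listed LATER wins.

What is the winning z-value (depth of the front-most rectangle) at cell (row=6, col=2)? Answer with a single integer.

Check cell (6,2):
  A: rows 5-6 cols 1-4 z=2 -> covers; best now A (z=2)
  B: rows 2-4 cols 4-6 -> outside (row miss)
  C: rows 4-6 cols 0-8 z=1 -> covers; best now C (z=1)
Winner: C at z=1

Answer: 1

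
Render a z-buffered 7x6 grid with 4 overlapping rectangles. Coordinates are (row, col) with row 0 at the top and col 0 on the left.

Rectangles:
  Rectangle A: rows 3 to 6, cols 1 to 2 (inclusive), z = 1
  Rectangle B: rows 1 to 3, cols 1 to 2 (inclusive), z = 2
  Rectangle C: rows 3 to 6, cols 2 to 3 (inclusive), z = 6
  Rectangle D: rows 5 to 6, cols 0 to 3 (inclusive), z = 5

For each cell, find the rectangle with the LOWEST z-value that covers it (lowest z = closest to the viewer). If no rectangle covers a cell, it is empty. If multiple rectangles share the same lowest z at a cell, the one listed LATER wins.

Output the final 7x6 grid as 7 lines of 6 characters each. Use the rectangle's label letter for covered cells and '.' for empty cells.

......
.BB...
.BB...
.AAC..
.AAC..
DAAD..
DAAD..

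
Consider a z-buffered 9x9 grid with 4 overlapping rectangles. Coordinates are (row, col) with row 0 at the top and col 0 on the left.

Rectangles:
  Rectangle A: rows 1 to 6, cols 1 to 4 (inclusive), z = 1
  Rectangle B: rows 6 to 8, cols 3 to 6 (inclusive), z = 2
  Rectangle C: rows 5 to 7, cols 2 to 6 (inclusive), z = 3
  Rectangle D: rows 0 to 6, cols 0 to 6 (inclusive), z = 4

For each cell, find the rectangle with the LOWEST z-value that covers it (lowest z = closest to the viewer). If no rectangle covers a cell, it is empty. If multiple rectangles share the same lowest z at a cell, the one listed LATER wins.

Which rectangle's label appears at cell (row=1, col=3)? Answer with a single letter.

Answer: A

Derivation:
Check cell (1,3):
  A: rows 1-6 cols 1-4 z=1 -> covers; best now A (z=1)
  B: rows 6-8 cols 3-6 -> outside (row miss)
  C: rows 5-7 cols 2-6 -> outside (row miss)
  D: rows 0-6 cols 0-6 z=4 -> covers; best now A (z=1)
Winner: A at z=1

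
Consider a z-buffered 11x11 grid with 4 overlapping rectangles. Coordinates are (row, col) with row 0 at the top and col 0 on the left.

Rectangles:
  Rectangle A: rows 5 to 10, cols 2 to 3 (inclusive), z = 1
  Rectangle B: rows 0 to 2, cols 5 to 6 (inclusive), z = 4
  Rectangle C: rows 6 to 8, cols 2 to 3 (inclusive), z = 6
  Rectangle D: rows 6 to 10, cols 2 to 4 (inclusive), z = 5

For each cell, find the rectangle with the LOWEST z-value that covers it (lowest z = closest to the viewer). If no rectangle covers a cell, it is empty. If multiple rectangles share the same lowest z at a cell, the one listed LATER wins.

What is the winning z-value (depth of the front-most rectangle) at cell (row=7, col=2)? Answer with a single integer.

Answer: 1

Derivation:
Check cell (7,2):
  A: rows 5-10 cols 2-3 z=1 -> covers; best now A (z=1)
  B: rows 0-2 cols 5-6 -> outside (row miss)
  C: rows 6-8 cols 2-3 z=6 -> covers; best now A (z=1)
  D: rows 6-10 cols 2-4 z=5 -> covers; best now A (z=1)
Winner: A at z=1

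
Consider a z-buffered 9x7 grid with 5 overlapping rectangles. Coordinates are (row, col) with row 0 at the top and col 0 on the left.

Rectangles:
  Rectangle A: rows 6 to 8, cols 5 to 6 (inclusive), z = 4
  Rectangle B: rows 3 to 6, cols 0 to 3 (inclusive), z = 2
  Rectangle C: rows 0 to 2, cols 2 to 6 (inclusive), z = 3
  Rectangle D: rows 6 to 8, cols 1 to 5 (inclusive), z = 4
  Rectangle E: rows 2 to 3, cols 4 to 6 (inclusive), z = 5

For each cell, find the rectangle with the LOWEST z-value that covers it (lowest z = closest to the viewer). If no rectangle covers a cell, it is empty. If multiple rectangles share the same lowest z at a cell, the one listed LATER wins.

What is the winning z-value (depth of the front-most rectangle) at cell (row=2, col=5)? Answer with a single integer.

Check cell (2,5):
  A: rows 6-8 cols 5-6 -> outside (row miss)
  B: rows 3-6 cols 0-3 -> outside (row miss)
  C: rows 0-2 cols 2-6 z=3 -> covers; best now C (z=3)
  D: rows 6-8 cols 1-5 -> outside (row miss)
  E: rows 2-3 cols 4-6 z=5 -> covers; best now C (z=3)
Winner: C at z=3

Answer: 3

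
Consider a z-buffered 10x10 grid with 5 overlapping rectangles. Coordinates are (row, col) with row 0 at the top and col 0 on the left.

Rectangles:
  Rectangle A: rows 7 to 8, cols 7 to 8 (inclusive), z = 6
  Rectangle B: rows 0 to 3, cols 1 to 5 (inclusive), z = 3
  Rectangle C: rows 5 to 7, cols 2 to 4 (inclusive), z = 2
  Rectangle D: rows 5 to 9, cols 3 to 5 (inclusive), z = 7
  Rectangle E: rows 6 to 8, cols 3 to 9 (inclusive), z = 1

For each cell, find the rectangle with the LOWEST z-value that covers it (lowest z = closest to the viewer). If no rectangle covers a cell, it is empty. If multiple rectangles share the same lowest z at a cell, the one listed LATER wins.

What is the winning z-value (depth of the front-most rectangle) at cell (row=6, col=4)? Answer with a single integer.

Answer: 1

Derivation:
Check cell (6,4):
  A: rows 7-8 cols 7-8 -> outside (row miss)
  B: rows 0-3 cols 1-5 -> outside (row miss)
  C: rows 5-7 cols 2-4 z=2 -> covers; best now C (z=2)
  D: rows 5-9 cols 3-5 z=7 -> covers; best now C (z=2)
  E: rows 6-8 cols 3-9 z=1 -> covers; best now E (z=1)
Winner: E at z=1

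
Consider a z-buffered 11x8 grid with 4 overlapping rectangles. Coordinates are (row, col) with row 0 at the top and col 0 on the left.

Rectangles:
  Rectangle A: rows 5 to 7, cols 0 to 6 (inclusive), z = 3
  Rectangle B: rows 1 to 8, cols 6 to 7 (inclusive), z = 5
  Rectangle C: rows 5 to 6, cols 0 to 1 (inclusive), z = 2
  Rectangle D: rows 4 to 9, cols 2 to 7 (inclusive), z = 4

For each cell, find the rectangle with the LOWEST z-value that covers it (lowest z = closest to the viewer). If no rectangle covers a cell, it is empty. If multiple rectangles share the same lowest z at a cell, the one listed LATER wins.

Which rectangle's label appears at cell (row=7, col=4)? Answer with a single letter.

Check cell (7,4):
  A: rows 5-7 cols 0-6 z=3 -> covers; best now A (z=3)
  B: rows 1-8 cols 6-7 -> outside (col miss)
  C: rows 5-6 cols 0-1 -> outside (row miss)
  D: rows 4-9 cols 2-7 z=4 -> covers; best now A (z=3)
Winner: A at z=3

Answer: A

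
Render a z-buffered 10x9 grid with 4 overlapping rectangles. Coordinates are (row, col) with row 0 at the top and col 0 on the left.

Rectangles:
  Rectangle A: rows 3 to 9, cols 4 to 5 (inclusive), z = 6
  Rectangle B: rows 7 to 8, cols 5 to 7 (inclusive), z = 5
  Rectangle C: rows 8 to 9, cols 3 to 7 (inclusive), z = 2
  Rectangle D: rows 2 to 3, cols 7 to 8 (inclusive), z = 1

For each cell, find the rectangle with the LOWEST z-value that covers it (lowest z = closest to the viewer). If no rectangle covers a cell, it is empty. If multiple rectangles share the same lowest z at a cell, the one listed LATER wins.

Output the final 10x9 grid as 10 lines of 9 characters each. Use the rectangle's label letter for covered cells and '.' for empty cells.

.........
.........
.......DD
....AA.DD
....AA...
....AA...
....AA...
....ABBB.
...CCCCC.
...CCCCC.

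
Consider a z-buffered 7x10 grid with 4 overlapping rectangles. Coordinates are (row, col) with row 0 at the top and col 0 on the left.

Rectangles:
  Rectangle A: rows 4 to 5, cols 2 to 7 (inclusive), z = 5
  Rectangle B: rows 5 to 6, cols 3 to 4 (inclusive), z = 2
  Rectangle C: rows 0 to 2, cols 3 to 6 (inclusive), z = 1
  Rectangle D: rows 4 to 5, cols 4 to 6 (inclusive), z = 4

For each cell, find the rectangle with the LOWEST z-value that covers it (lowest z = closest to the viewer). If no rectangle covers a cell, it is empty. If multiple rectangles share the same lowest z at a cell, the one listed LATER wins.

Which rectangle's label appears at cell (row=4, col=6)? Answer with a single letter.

Check cell (4,6):
  A: rows 4-5 cols 2-7 z=5 -> covers; best now A (z=5)
  B: rows 5-6 cols 3-4 -> outside (row miss)
  C: rows 0-2 cols 3-6 -> outside (row miss)
  D: rows 4-5 cols 4-6 z=4 -> covers; best now D (z=4)
Winner: D at z=4

Answer: D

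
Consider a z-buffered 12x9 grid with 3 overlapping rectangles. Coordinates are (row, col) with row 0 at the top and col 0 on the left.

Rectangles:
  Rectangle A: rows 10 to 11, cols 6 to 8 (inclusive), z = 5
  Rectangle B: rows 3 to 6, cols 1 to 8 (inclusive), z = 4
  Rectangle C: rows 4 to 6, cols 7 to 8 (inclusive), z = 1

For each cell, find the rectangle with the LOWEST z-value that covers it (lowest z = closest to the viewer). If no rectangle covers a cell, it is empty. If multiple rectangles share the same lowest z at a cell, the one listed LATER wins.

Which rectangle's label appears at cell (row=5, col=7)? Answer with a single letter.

Answer: C

Derivation:
Check cell (5,7):
  A: rows 10-11 cols 6-8 -> outside (row miss)
  B: rows 3-6 cols 1-8 z=4 -> covers; best now B (z=4)
  C: rows 4-6 cols 7-8 z=1 -> covers; best now C (z=1)
Winner: C at z=1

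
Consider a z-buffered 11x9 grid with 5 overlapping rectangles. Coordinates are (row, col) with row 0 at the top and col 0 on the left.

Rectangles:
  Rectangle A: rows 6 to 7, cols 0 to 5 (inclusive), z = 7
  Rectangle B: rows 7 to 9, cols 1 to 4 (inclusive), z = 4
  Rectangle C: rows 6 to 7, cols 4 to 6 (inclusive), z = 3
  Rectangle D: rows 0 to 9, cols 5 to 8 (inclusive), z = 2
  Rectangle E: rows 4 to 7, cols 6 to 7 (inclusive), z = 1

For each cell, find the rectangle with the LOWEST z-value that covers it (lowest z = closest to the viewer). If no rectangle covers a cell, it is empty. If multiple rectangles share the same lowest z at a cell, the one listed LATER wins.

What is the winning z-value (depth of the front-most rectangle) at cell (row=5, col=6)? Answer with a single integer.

Check cell (5,6):
  A: rows 6-7 cols 0-5 -> outside (row miss)
  B: rows 7-9 cols 1-4 -> outside (row miss)
  C: rows 6-7 cols 4-6 -> outside (row miss)
  D: rows 0-9 cols 5-8 z=2 -> covers; best now D (z=2)
  E: rows 4-7 cols 6-7 z=1 -> covers; best now E (z=1)
Winner: E at z=1

Answer: 1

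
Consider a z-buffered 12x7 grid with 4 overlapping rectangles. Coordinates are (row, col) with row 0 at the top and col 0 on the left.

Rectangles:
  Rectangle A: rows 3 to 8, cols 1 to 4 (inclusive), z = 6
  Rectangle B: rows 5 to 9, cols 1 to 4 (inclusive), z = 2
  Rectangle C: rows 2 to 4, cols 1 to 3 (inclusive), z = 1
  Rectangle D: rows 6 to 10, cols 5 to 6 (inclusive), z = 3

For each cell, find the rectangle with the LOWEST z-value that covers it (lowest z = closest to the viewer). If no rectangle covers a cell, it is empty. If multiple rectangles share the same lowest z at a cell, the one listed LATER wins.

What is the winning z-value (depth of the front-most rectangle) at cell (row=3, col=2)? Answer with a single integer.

Answer: 1

Derivation:
Check cell (3,2):
  A: rows 3-8 cols 1-4 z=6 -> covers; best now A (z=6)
  B: rows 5-9 cols 1-4 -> outside (row miss)
  C: rows 2-4 cols 1-3 z=1 -> covers; best now C (z=1)
  D: rows 6-10 cols 5-6 -> outside (row miss)
Winner: C at z=1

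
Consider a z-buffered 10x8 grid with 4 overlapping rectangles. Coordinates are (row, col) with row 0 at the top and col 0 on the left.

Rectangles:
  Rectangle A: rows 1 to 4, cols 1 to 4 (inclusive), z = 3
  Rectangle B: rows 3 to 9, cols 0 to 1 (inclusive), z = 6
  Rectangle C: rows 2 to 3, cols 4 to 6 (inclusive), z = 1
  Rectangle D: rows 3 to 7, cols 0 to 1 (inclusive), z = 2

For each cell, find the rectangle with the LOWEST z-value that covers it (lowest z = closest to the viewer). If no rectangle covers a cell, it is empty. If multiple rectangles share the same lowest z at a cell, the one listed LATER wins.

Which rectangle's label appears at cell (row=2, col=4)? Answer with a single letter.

Check cell (2,4):
  A: rows 1-4 cols 1-4 z=3 -> covers; best now A (z=3)
  B: rows 3-9 cols 0-1 -> outside (row miss)
  C: rows 2-3 cols 4-6 z=1 -> covers; best now C (z=1)
  D: rows 3-7 cols 0-1 -> outside (row miss)
Winner: C at z=1

Answer: C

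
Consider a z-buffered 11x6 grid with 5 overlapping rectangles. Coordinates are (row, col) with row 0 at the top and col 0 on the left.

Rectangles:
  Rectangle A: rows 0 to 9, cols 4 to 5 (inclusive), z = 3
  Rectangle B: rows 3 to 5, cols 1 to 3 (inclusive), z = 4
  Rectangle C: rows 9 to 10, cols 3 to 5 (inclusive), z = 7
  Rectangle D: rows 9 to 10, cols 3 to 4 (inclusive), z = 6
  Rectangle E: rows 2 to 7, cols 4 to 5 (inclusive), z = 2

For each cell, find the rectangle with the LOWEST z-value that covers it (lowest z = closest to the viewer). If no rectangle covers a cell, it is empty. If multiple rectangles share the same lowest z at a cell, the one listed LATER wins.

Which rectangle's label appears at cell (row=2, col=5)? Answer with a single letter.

Answer: E

Derivation:
Check cell (2,5):
  A: rows 0-9 cols 4-5 z=3 -> covers; best now A (z=3)
  B: rows 3-5 cols 1-3 -> outside (row miss)
  C: rows 9-10 cols 3-5 -> outside (row miss)
  D: rows 9-10 cols 3-4 -> outside (row miss)
  E: rows 2-7 cols 4-5 z=2 -> covers; best now E (z=2)
Winner: E at z=2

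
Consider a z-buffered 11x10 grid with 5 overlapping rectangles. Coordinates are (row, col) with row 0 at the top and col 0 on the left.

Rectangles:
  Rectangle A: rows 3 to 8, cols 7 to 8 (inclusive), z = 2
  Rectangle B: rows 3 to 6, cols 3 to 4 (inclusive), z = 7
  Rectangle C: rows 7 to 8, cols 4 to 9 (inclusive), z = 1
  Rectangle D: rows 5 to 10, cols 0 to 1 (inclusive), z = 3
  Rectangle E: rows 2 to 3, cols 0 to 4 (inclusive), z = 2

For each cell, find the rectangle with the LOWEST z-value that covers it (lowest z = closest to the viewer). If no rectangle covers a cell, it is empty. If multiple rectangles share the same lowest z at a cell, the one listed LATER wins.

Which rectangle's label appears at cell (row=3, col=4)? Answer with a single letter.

Check cell (3,4):
  A: rows 3-8 cols 7-8 -> outside (col miss)
  B: rows 3-6 cols 3-4 z=7 -> covers; best now B (z=7)
  C: rows 7-8 cols 4-9 -> outside (row miss)
  D: rows 5-10 cols 0-1 -> outside (row miss)
  E: rows 2-3 cols 0-4 z=2 -> covers; best now E (z=2)
Winner: E at z=2

Answer: E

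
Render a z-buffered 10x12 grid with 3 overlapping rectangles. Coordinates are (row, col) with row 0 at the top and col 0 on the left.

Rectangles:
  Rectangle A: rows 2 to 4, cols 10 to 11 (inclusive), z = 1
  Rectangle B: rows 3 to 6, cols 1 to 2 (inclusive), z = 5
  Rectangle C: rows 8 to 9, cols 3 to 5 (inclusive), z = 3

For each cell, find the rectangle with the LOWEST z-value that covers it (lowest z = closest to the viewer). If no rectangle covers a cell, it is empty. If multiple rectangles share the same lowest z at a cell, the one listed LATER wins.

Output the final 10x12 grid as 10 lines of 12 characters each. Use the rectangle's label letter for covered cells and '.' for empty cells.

............
............
..........AA
.BB.......AA
.BB.......AA
.BB.........
.BB.........
............
...CCC......
...CCC......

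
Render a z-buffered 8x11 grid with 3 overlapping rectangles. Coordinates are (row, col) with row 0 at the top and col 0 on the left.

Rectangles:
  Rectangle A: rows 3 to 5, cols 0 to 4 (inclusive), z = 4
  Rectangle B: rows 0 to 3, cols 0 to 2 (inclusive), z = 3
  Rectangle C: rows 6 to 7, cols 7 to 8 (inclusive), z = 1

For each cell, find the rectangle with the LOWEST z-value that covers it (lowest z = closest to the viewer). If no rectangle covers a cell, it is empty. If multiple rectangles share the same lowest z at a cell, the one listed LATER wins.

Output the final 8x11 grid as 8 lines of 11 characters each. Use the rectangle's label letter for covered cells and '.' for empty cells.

BBB........
BBB........
BBB........
BBBAA......
AAAAA......
AAAAA......
.......CC..
.......CC..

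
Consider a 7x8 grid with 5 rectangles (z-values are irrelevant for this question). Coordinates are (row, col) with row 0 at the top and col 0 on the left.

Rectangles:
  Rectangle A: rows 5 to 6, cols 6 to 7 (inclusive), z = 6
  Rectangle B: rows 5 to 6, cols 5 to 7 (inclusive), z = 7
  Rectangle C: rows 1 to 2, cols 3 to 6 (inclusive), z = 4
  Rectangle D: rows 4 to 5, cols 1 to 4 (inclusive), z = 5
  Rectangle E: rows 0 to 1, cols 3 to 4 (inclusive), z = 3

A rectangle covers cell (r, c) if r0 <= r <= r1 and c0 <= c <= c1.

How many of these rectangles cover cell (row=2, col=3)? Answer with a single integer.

Check cell (2,3):
  A: rows 5-6 cols 6-7 -> outside (row miss)
  B: rows 5-6 cols 5-7 -> outside (row miss)
  C: rows 1-2 cols 3-6 -> covers
  D: rows 4-5 cols 1-4 -> outside (row miss)
  E: rows 0-1 cols 3-4 -> outside (row miss)
Count covering = 1

Answer: 1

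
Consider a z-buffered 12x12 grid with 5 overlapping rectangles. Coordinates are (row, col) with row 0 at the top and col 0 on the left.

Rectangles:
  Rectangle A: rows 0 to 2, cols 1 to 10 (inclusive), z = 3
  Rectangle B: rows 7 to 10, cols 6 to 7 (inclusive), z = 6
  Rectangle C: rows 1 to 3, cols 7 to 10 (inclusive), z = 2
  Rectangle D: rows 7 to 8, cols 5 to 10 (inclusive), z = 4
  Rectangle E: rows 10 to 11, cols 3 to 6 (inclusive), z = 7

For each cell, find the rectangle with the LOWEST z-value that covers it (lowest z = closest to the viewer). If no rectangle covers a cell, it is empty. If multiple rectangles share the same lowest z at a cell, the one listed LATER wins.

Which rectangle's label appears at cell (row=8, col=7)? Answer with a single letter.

Answer: D

Derivation:
Check cell (8,7):
  A: rows 0-2 cols 1-10 -> outside (row miss)
  B: rows 7-10 cols 6-7 z=6 -> covers; best now B (z=6)
  C: rows 1-3 cols 7-10 -> outside (row miss)
  D: rows 7-8 cols 5-10 z=4 -> covers; best now D (z=4)
  E: rows 10-11 cols 3-6 -> outside (row miss)
Winner: D at z=4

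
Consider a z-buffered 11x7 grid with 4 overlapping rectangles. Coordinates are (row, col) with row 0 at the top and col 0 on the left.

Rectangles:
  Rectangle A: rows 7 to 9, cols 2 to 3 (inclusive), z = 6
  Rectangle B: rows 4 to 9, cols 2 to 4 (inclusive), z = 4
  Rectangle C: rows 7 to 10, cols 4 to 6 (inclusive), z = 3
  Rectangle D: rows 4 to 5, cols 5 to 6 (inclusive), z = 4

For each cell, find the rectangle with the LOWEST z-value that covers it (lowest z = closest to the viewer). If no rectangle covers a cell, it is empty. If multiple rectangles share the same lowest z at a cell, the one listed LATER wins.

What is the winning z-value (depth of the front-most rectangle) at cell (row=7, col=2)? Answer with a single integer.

Check cell (7,2):
  A: rows 7-9 cols 2-3 z=6 -> covers; best now A (z=6)
  B: rows 4-9 cols 2-4 z=4 -> covers; best now B (z=4)
  C: rows 7-10 cols 4-6 -> outside (col miss)
  D: rows 4-5 cols 5-6 -> outside (row miss)
Winner: B at z=4

Answer: 4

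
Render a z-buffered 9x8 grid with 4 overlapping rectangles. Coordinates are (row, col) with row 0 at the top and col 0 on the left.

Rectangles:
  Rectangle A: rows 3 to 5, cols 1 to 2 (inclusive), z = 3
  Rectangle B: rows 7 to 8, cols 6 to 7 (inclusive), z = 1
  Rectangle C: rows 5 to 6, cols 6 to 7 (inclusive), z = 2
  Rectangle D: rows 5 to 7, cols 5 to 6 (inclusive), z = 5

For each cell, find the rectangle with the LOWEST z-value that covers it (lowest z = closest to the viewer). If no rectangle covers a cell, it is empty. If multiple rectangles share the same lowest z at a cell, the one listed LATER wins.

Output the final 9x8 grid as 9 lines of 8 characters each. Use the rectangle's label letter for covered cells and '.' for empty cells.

........
........
........
.AA.....
.AA.....
.AA..DCC
.....DCC
.....DBB
......BB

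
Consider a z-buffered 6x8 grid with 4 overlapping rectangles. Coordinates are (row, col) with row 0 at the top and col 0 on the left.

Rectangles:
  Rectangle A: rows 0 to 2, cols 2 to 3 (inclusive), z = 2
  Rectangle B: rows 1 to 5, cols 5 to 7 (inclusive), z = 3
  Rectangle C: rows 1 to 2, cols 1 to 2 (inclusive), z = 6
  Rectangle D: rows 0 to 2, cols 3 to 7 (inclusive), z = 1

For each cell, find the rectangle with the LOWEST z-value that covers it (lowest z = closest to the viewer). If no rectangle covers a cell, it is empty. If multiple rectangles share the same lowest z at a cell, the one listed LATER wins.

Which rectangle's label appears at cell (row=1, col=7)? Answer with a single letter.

Check cell (1,7):
  A: rows 0-2 cols 2-3 -> outside (col miss)
  B: rows 1-5 cols 5-7 z=3 -> covers; best now B (z=3)
  C: rows 1-2 cols 1-2 -> outside (col miss)
  D: rows 0-2 cols 3-7 z=1 -> covers; best now D (z=1)
Winner: D at z=1

Answer: D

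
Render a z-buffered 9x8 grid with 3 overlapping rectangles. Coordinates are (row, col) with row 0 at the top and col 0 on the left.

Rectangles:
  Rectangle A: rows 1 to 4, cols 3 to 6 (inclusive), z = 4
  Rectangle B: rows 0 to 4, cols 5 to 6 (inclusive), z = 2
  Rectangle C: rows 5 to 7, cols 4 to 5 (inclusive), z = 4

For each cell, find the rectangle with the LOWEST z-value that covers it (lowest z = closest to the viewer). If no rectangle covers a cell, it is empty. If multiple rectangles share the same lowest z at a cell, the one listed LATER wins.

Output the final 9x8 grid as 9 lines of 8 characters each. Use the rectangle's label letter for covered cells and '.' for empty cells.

.....BB.
...AABB.
...AABB.
...AABB.
...AABB.
....CC..
....CC..
....CC..
........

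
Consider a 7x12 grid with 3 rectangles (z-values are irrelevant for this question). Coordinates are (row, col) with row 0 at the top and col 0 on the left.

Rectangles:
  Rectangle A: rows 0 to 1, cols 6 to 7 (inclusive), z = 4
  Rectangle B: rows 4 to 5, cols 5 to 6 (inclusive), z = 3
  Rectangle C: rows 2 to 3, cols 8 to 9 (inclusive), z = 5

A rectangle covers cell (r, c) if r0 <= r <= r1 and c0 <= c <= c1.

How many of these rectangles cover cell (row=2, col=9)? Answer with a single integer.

Check cell (2,9):
  A: rows 0-1 cols 6-7 -> outside (row miss)
  B: rows 4-5 cols 5-6 -> outside (row miss)
  C: rows 2-3 cols 8-9 -> covers
Count covering = 1

Answer: 1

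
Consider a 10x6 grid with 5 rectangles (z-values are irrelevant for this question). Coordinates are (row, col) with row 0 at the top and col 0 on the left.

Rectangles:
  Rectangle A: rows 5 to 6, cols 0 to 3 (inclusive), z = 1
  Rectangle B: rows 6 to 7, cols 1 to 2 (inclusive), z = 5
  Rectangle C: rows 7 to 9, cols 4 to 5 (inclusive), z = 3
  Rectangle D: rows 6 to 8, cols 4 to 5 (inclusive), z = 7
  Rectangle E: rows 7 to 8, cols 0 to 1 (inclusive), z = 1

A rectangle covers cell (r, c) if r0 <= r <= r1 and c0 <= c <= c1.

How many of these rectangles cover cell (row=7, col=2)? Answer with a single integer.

Answer: 1

Derivation:
Check cell (7,2):
  A: rows 5-6 cols 0-3 -> outside (row miss)
  B: rows 6-7 cols 1-2 -> covers
  C: rows 7-9 cols 4-5 -> outside (col miss)
  D: rows 6-8 cols 4-5 -> outside (col miss)
  E: rows 7-8 cols 0-1 -> outside (col miss)
Count covering = 1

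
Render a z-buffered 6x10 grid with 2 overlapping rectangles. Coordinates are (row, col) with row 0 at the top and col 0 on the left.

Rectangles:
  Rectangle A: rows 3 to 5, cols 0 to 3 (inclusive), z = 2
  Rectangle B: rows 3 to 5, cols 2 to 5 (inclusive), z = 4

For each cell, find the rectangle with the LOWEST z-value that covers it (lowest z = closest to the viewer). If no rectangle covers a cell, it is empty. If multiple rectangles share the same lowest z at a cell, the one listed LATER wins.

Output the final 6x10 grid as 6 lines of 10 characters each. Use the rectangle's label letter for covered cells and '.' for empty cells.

..........
..........
..........
AAAABB....
AAAABB....
AAAABB....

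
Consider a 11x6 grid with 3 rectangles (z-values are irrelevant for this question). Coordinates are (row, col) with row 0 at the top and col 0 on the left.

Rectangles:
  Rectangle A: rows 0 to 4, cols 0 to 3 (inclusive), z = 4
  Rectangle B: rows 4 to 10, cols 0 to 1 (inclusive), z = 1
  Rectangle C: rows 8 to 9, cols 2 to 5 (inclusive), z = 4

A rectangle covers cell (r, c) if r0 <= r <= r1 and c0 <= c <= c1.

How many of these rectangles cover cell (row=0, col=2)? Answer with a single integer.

Answer: 1

Derivation:
Check cell (0,2):
  A: rows 0-4 cols 0-3 -> covers
  B: rows 4-10 cols 0-1 -> outside (row miss)
  C: rows 8-9 cols 2-5 -> outside (row miss)
Count covering = 1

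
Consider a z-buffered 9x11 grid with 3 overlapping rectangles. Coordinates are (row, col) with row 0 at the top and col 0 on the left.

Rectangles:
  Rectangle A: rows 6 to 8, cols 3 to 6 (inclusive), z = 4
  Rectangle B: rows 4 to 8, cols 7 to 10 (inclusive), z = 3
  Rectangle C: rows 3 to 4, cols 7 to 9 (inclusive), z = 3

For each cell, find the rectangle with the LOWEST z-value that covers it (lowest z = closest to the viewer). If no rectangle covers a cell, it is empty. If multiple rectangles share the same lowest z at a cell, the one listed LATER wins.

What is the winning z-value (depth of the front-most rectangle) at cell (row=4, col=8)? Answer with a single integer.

Answer: 3

Derivation:
Check cell (4,8):
  A: rows 6-8 cols 3-6 -> outside (row miss)
  B: rows 4-8 cols 7-10 z=3 -> covers; best now B (z=3)
  C: rows 3-4 cols 7-9 z=3 -> covers; best now C (z=3)
Winner: C at z=3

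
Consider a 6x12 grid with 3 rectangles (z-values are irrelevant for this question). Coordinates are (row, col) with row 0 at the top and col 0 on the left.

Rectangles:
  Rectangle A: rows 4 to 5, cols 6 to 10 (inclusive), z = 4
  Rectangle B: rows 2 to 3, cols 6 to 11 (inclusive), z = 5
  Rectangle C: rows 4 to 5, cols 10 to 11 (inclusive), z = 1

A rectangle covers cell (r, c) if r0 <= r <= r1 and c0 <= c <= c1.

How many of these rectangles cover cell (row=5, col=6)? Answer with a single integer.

Check cell (5,6):
  A: rows 4-5 cols 6-10 -> covers
  B: rows 2-3 cols 6-11 -> outside (row miss)
  C: rows 4-5 cols 10-11 -> outside (col miss)
Count covering = 1

Answer: 1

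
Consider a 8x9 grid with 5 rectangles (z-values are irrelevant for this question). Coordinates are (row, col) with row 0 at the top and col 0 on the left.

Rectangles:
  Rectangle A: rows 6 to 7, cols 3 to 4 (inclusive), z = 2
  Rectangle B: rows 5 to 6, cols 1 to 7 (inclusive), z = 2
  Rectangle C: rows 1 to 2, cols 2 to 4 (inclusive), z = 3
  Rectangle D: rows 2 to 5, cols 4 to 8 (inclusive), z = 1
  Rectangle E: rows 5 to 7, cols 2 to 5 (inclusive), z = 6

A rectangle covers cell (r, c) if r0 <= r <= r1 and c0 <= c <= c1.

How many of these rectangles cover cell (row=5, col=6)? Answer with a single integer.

Answer: 2

Derivation:
Check cell (5,6):
  A: rows 6-7 cols 3-4 -> outside (row miss)
  B: rows 5-6 cols 1-7 -> covers
  C: rows 1-2 cols 2-4 -> outside (row miss)
  D: rows 2-5 cols 4-8 -> covers
  E: rows 5-7 cols 2-5 -> outside (col miss)
Count covering = 2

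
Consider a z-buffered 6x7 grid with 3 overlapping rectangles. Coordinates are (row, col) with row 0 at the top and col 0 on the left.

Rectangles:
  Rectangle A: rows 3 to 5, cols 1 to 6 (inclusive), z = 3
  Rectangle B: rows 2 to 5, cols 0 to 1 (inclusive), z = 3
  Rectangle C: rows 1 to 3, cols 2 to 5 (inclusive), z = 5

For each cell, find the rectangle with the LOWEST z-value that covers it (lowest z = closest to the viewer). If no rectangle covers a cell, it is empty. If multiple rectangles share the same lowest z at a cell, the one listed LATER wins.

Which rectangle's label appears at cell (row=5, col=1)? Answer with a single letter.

Check cell (5,1):
  A: rows 3-5 cols 1-6 z=3 -> covers; best now A (z=3)
  B: rows 2-5 cols 0-1 z=3 -> covers; best now B (z=3)
  C: rows 1-3 cols 2-5 -> outside (row miss)
Winner: B at z=3

Answer: B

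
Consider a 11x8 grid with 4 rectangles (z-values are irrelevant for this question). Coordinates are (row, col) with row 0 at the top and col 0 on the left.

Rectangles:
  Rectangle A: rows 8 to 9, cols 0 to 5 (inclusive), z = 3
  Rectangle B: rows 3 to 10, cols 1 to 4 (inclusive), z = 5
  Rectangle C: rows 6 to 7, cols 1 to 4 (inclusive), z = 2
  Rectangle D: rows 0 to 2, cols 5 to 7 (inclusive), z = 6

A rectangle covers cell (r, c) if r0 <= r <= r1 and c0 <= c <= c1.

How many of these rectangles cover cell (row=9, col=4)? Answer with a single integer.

Answer: 2

Derivation:
Check cell (9,4):
  A: rows 8-9 cols 0-5 -> covers
  B: rows 3-10 cols 1-4 -> covers
  C: rows 6-7 cols 1-4 -> outside (row miss)
  D: rows 0-2 cols 5-7 -> outside (row miss)
Count covering = 2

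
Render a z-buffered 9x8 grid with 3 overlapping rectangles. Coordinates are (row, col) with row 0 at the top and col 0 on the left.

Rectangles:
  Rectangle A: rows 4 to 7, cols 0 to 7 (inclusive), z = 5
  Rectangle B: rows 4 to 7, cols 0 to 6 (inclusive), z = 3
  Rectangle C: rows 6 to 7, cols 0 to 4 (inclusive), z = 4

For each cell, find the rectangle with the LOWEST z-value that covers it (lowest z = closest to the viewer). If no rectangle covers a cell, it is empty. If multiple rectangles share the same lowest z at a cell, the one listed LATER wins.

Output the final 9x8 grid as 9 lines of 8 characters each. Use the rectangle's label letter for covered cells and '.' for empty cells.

........
........
........
........
BBBBBBBA
BBBBBBBA
BBBBBBBA
BBBBBBBA
........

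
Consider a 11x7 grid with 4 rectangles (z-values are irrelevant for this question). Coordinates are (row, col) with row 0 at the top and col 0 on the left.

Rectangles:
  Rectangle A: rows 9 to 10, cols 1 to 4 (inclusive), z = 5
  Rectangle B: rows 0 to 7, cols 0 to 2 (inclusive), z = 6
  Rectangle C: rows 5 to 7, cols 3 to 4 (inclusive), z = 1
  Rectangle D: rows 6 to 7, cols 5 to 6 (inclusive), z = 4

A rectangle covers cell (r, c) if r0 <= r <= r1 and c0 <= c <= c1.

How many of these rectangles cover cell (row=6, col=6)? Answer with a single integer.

Answer: 1

Derivation:
Check cell (6,6):
  A: rows 9-10 cols 1-4 -> outside (row miss)
  B: rows 0-7 cols 0-2 -> outside (col miss)
  C: rows 5-7 cols 3-4 -> outside (col miss)
  D: rows 6-7 cols 5-6 -> covers
Count covering = 1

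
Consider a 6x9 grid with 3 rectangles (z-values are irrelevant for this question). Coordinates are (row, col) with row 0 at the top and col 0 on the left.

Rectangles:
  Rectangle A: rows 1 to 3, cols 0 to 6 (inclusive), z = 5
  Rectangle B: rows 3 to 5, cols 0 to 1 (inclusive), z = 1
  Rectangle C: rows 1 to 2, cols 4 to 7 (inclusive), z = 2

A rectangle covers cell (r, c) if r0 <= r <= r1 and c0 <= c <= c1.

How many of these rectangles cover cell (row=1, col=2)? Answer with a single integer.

Check cell (1,2):
  A: rows 1-3 cols 0-6 -> covers
  B: rows 3-5 cols 0-1 -> outside (row miss)
  C: rows 1-2 cols 4-7 -> outside (col miss)
Count covering = 1

Answer: 1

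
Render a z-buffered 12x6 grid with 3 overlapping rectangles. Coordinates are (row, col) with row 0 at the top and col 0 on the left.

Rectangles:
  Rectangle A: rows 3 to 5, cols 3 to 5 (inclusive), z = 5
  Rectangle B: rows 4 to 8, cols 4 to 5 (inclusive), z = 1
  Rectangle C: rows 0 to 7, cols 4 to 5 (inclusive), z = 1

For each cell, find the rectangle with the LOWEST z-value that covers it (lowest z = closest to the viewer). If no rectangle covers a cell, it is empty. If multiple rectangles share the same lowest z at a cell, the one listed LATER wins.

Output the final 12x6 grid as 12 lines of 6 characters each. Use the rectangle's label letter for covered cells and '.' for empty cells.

....CC
....CC
....CC
...ACC
...ACC
...ACC
....CC
....CC
....BB
......
......
......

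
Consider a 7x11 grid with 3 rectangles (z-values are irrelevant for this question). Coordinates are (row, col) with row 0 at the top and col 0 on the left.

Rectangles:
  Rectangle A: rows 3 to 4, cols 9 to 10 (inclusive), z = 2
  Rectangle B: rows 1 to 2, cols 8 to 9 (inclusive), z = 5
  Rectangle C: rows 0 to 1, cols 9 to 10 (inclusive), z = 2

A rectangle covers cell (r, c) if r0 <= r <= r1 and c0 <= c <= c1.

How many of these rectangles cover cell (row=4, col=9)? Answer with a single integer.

Check cell (4,9):
  A: rows 3-4 cols 9-10 -> covers
  B: rows 1-2 cols 8-9 -> outside (row miss)
  C: rows 0-1 cols 9-10 -> outside (row miss)
Count covering = 1

Answer: 1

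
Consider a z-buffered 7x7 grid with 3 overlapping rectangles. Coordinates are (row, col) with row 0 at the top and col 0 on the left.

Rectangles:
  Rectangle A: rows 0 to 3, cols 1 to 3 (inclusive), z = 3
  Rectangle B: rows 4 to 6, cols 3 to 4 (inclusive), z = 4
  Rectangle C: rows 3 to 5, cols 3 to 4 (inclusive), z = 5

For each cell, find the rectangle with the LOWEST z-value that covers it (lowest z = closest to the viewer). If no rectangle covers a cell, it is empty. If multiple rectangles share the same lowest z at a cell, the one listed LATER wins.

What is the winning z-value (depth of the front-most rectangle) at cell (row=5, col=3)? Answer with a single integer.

Check cell (5,3):
  A: rows 0-3 cols 1-3 -> outside (row miss)
  B: rows 4-6 cols 3-4 z=4 -> covers; best now B (z=4)
  C: rows 3-5 cols 3-4 z=5 -> covers; best now B (z=4)
Winner: B at z=4

Answer: 4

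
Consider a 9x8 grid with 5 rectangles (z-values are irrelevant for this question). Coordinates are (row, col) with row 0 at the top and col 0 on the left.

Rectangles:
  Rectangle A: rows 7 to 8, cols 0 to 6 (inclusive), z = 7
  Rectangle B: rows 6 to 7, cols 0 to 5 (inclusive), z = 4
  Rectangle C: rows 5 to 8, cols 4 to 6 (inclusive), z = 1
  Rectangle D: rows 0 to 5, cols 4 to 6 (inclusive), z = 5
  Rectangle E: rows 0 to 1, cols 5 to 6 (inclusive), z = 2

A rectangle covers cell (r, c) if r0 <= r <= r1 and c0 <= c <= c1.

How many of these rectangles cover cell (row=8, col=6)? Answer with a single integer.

Answer: 2

Derivation:
Check cell (8,6):
  A: rows 7-8 cols 0-6 -> covers
  B: rows 6-7 cols 0-5 -> outside (row miss)
  C: rows 5-8 cols 4-6 -> covers
  D: rows 0-5 cols 4-6 -> outside (row miss)
  E: rows 0-1 cols 5-6 -> outside (row miss)
Count covering = 2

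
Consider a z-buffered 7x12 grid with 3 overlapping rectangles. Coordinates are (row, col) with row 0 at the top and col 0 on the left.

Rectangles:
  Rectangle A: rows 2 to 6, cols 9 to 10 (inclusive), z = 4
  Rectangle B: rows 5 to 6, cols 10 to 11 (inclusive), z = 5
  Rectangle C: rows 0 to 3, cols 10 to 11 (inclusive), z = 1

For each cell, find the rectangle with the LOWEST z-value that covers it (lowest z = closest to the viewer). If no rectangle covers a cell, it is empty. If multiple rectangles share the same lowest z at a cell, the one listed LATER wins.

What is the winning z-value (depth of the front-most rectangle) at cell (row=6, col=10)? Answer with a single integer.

Check cell (6,10):
  A: rows 2-6 cols 9-10 z=4 -> covers; best now A (z=4)
  B: rows 5-6 cols 10-11 z=5 -> covers; best now A (z=4)
  C: rows 0-3 cols 10-11 -> outside (row miss)
Winner: A at z=4

Answer: 4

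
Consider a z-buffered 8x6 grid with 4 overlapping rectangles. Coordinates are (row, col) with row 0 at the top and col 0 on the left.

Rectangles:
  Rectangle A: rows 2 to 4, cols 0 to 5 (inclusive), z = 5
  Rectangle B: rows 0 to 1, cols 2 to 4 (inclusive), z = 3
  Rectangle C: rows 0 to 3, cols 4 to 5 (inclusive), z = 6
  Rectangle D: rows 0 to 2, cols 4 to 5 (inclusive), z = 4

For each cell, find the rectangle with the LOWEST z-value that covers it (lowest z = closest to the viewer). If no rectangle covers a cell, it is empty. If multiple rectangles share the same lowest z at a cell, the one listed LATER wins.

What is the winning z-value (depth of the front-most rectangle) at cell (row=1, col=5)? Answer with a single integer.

Check cell (1,5):
  A: rows 2-4 cols 0-5 -> outside (row miss)
  B: rows 0-1 cols 2-4 -> outside (col miss)
  C: rows 0-3 cols 4-5 z=6 -> covers; best now C (z=6)
  D: rows 0-2 cols 4-5 z=4 -> covers; best now D (z=4)
Winner: D at z=4

Answer: 4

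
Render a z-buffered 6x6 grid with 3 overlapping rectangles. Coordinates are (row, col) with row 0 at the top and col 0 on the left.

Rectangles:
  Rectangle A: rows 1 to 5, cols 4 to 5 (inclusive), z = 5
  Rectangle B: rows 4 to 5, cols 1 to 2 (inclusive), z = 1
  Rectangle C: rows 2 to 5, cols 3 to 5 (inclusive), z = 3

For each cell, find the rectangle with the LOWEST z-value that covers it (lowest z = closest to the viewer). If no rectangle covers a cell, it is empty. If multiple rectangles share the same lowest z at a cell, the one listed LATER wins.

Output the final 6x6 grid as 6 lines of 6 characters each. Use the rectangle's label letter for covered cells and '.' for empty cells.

......
....AA
...CCC
...CCC
.BBCCC
.BBCCC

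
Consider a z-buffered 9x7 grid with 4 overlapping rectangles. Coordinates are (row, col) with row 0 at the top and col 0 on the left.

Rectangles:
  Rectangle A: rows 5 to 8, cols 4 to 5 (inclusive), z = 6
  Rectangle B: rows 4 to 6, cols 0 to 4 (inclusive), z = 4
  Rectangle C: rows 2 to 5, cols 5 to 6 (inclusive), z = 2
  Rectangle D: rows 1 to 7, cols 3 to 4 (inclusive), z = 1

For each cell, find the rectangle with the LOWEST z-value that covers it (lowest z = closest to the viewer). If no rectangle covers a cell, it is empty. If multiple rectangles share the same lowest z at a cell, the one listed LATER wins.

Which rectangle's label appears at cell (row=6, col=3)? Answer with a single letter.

Answer: D

Derivation:
Check cell (6,3):
  A: rows 5-8 cols 4-5 -> outside (col miss)
  B: rows 4-6 cols 0-4 z=4 -> covers; best now B (z=4)
  C: rows 2-5 cols 5-6 -> outside (row miss)
  D: rows 1-7 cols 3-4 z=1 -> covers; best now D (z=1)
Winner: D at z=1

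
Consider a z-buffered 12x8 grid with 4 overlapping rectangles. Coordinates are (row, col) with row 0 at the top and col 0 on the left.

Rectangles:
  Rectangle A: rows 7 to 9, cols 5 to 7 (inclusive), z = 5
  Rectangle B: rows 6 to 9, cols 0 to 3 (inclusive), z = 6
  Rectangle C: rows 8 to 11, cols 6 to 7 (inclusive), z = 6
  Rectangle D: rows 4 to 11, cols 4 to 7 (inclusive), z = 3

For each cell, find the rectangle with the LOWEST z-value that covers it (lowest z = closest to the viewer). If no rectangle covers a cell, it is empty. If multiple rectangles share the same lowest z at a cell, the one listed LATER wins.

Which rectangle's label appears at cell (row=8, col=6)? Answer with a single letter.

Check cell (8,6):
  A: rows 7-9 cols 5-7 z=5 -> covers; best now A (z=5)
  B: rows 6-9 cols 0-3 -> outside (col miss)
  C: rows 8-11 cols 6-7 z=6 -> covers; best now A (z=5)
  D: rows 4-11 cols 4-7 z=3 -> covers; best now D (z=3)
Winner: D at z=3

Answer: D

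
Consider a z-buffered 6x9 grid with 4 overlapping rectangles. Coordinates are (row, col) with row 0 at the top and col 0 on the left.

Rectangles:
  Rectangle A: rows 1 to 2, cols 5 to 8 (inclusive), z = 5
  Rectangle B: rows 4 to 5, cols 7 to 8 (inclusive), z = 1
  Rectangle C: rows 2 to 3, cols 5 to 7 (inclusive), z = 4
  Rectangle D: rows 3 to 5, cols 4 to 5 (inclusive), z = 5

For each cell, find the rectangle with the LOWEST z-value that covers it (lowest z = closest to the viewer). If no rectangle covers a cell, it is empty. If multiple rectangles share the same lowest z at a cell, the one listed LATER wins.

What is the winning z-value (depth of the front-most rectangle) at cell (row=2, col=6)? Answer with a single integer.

Check cell (2,6):
  A: rows 1-2 cols 5-8 z=5 -> covers; best now A (z=5)
  B: rows 4-5 cols 7-8 -> outside (row miss)
  C: rows 2-3 cols 5-7 z=4 -> covers; best now C (z=4)
  D: rows 3-5 cols 4-5 -> outside (row miss)
Winner: C at z=4

Answer: 4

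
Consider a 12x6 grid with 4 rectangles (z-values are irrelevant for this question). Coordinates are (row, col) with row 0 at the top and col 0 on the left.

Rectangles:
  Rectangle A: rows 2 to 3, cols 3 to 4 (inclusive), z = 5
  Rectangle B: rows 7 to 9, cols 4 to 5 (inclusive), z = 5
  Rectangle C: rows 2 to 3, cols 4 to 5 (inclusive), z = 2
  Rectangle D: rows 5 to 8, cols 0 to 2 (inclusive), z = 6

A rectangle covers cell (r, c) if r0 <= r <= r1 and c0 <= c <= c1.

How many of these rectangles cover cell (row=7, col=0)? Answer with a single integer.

Answer: 1

Derivation:
Check cell (7,0):
  A: rows 2-3 cols 3-4 -> outside (row miss)
  B: rows 7-9 cols 4-5 -> outside (col miss)
  C: rows 2-3 cols 4-5 -> outside (row miss)
  D: rows 5-8 cols 0-2 -> covers
Count covering = 1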